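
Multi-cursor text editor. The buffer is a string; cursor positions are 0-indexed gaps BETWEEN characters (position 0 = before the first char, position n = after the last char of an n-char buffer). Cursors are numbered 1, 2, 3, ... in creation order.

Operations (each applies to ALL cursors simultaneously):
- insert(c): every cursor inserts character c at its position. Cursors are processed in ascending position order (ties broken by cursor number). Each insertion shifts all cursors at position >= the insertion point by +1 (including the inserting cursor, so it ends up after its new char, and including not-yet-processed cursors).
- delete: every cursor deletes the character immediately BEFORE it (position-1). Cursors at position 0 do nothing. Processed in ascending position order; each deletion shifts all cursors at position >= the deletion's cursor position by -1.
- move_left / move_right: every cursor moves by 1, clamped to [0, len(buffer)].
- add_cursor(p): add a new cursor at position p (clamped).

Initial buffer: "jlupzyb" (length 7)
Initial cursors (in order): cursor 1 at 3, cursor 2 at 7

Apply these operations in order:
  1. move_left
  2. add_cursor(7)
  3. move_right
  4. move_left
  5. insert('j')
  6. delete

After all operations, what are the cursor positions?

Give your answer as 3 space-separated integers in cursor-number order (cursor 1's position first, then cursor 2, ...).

Answer: 2 6 6

Derivation:
After op 1 (move_left): buffer="jlupzyb" (len 7), cursors c1@2 c2@6, authorship .......
After op 2 (add_cursor(7)): buffer="jlupzyb" (len 7), cursors c1@2 c2@6 c3@7, authorship .......
After op 3 (move_right): buffer="jlupzyb" (len 7), cursors c1@3 c2@7 c3@7, authorship .......
After op 4 (move_left): buffer="jlupzyb" (len 7), cursors c1@2 c2@6 c3@6, authorship .......
After op 5 (insert('j')): buffer="jljupzyjjb" (len 10), cursors c1@3 c2@9 c3@9, authorship ..1....23.
After op 6 (delete): buffer="jlupzyb" (len 7), cursors c1@2 c2@6 c3@6, authorship .......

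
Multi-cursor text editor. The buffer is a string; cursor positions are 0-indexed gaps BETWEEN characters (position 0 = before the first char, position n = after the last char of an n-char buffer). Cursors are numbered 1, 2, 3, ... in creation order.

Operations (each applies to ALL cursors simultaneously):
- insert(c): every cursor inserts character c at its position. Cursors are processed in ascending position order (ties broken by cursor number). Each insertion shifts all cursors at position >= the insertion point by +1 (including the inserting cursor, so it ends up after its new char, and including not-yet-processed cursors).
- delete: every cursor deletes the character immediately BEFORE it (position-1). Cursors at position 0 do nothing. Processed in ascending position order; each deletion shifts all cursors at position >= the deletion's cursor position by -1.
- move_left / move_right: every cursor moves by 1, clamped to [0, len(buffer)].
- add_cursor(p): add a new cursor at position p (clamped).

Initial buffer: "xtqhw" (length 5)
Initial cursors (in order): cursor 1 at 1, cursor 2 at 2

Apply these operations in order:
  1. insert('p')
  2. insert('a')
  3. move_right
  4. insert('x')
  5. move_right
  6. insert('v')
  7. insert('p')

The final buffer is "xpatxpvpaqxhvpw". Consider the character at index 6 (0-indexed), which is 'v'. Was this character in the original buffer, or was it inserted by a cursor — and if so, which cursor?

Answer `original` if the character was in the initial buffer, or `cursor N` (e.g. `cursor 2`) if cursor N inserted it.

Answer: cursor 1

Derivation:
After op 1 (insert('p')): buffer="xptpqhw" (len 7), cursors c1@2 c2@4, authorship .1.2...
After op 2 (insert('a')): buffer="xpatpaqhw" (len 9), cursors c1@3 c2@6, authorship .11.22...
After op 3 (move_right): buffer="xpatpaqhw" (len 9), cursors c1@4 c2@7, authorship .11.22...
After op 4 (insert('x')): buffer="xpatxpaqxhw" (len 11), cursors c1@5 c2@9, authorship .11.122.2..
After op 5 (move_right): buffer="xpatxpaqxhw" (len 11), cursors c1@6 c2@10, authorship .11.122.2..
After op 6 (insert('v')): buffer="xpatxpvaqxhvw" (len 13), cursors c1@7 c2@12, authorship .11.1212.2.2.
After op 7 (insert('p')): buffer="xpatxpvpaqxhvpw" (len 15), cursors c1@8 c2@14, authorship .11.12112.2.22.
Authorship (.=original, N=cursor N): . 1 1 . 1 2 1 1 2 . 2 . 2 2 .
Index 6: author = 1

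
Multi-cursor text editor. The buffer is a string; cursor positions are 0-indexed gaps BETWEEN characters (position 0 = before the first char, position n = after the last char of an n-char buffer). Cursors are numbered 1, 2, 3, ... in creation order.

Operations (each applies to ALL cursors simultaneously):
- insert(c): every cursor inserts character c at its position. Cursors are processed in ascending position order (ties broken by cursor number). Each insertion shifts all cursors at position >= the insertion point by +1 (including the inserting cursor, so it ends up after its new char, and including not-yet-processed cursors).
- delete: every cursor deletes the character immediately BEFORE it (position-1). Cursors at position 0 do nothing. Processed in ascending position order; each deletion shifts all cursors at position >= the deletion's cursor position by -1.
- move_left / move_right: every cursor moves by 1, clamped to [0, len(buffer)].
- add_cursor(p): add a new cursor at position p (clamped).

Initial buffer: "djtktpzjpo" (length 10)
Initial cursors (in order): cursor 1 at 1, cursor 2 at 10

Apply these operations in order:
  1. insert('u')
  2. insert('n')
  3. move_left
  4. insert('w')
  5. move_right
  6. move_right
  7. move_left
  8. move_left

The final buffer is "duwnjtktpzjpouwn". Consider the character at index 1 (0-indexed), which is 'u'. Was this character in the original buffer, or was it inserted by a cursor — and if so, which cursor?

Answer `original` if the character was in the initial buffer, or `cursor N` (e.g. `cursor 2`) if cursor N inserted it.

Answer: cursor 1

Derivation:
After op 1 (insert('u')): buffer="dujtktpzjpou" (len 12), cursors c1@2 c2@12, authorship .1.........2
After op 2 (insert('n')): buffer="dunjtktpzjpoun" (len 14), cursors c1@3 c2@14, authorship .11.........22
After op 3 (move_left): buffer="dunjtktpzjpoun" (len 14), cursors c1@2 c2@13, authorship .11.........22
After op 4 (insert('w')): buffer="duwnjtktpzjpouwn" (len 16), cursors c1@3 c2@15, authorship .111.........222
After op 5 (move_right): buffer="duwnjtktpzjpouwn" (len 16), cursors c1@4 c2@16, authorship .111.........222
After op 6 (move_right): buffer="duwnjtktpzjpouwn" (len 16), cursors c1@5 c2@16, authorship .111.........222
After op 7 (move_left): buffer="duwnjtktpzjpouwn" (len 16), cursors c1@4 c2@15, authorship .111.........222
After op 8 (move_left): buffer="duwnjtktpzjpouwn" (len 16), cursors c1@3 c2@14, authorship .111.........222
Authorship (.=original, N=cursor N): . 1 1 1 . . . . . . . . . 2 2 2
Index 1: author = 1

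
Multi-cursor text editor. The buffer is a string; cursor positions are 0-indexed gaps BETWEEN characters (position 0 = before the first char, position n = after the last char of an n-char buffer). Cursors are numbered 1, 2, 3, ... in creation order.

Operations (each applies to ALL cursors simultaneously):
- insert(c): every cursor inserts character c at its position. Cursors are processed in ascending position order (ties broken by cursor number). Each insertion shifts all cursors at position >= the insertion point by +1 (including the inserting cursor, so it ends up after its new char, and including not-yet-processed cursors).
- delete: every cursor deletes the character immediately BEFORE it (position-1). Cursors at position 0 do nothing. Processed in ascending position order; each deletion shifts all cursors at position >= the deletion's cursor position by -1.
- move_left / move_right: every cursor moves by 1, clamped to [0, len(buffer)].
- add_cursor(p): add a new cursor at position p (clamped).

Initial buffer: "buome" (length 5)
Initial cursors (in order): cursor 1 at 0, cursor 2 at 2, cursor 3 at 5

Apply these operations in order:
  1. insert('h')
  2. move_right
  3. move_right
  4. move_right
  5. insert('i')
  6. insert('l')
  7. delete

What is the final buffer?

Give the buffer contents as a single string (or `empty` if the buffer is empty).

After op 1 (insert('h')): buffer="hbuhomeh" (len 8), cursors c1@1 c2@4 c3@8, authorship 1..2...3
After op 2 (move_right): buffer="hbuhomeh" (len 8), cursors c1@2 c2@5 c3@8, authorship 1..2...3
After op 3 (move_right): buffer="hbuhomeh" (len 8), cursors c1@3 c2@6 c3@8, authorship 1..2...3
After op 4 (move_right): buffer="hbuhomeh" (len 8), cursors c1@4 c2@7 c3@8, authorship 1..2...3
After op 5 (insert('i')): buffer="hbuhiomeihi" (len 11), cursors c1@5 c2@9 c3@11, authorship 1..21...233
After op 6 (insert('l')): buffer="hbuhilomeilhil" (len 14), cursors c1@6 c2@11 c3@14, authorship 1..211...22333
After op 7 (delete): buffer="hbuhiomeihi" (len 11), cursors c1@5 c2@9 c3@11, authorship 1..21...233

Answer: hbuhiomeihi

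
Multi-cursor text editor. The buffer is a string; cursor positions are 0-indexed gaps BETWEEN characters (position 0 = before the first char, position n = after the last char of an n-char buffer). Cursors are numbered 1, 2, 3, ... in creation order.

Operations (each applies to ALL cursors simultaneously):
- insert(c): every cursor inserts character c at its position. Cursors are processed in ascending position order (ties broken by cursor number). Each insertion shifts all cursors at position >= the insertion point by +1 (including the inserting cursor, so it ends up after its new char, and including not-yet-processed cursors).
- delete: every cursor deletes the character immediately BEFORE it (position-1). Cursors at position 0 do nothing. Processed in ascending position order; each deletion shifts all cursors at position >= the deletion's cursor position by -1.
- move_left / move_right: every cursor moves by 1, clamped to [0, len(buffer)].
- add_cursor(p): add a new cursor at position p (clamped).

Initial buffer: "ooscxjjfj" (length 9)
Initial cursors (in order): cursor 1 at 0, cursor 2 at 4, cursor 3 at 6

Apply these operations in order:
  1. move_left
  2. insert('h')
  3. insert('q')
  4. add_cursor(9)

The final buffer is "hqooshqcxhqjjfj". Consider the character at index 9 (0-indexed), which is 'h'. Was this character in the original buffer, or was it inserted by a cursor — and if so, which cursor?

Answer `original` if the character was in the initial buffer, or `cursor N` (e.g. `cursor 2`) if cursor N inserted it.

Answer: cursor 3

Derivation:
After op 1 (move_left): buffer="ooscxjjfj" (len 9), cursors c1@0 c2@3 c3@5, authorship .........
After op 2 (insert('h')): buffer="hooshcxhjjfj" (len 12), cursors c1@1 c2@5 c3@8, authorship 1...2..3....
After op 3 (insert('q')): buffer="hqooshqcxhqjjfj" (len 15), cursors c1@2 c2@7 c3@11, authorship 11...22..33....
After op 4 (add_cursor(9)): buffer="hqooshqcxhqjjfj" (len 15), cursors c1@2 c2@7 c4@9 c3@11, authorship 11...22..33....
Authorship (.=original, N=cursor N): 1 1 . . . 2 2 . . 3 3 . . . .
Index 9: author = 3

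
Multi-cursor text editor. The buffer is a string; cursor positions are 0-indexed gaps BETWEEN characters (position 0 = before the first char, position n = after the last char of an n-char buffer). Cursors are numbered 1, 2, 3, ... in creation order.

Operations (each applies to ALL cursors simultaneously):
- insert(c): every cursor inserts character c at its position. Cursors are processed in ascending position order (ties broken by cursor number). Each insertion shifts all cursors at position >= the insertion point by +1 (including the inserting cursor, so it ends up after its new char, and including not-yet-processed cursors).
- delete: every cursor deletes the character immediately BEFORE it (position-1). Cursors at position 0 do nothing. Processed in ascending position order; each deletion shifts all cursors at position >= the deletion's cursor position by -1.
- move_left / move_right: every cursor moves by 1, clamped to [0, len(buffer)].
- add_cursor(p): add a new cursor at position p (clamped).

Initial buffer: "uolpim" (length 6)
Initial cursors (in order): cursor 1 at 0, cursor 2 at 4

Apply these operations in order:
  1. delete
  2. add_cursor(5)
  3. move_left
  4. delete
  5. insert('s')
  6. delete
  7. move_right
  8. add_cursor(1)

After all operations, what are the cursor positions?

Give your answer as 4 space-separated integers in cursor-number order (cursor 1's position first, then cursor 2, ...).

Answer: 1 2 3 1

Derivation:
After op 1 (delete): buffer="uolim" (len 5), cursors c1@0 c2@3, authorship .....
After op 2 (add_cursor(5)): buffer="uolim" (len 5), cursors c1@0 c2@3 c3@5, authorship .....
After op 3 (move_left): buffer="uolim" (len 5), cursors c1@0 c2@2 c3@4, authorship .....
After op 4 (delete): buffer="ulm" (len 3), cursors c1@0 c2@1 c3@2, authorship ...
After op 5 (insert('s')): buffer="suslsm" (len 6), cursors c1@1 c2@3 c3@5, authorship 1.2.3.
After op 6 (delete): buffer="ulm" (len 3), cursors c1@0 c2@1 c3@2, authorship ...
After op 7 (move_right): buffer="ulm" (len 3), cursors c1@1 c2@2 c3@3, authorship ...
After op 8 (add_cursor(1)): buffer="ulm" (len 3), cursors c1@1 c4@1 c2@2 c3@3, authorship ...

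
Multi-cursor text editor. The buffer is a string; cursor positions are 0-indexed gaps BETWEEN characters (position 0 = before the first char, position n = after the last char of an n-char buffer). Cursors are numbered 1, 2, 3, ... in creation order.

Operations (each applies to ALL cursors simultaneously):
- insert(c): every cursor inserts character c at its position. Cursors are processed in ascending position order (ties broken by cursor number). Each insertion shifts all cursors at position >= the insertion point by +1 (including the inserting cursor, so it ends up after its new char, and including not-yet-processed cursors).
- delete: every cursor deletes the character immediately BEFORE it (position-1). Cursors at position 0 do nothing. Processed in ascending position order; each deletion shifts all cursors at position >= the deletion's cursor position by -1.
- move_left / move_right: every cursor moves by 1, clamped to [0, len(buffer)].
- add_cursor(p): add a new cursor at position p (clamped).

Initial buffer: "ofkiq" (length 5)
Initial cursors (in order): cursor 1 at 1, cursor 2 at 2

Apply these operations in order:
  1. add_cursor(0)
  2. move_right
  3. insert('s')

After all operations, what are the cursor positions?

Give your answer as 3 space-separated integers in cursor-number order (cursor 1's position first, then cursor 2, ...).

After op 1 (add_cursor(0)): buffer="ofkiq" (len 5), cursors c3@0 c1@1 c2@2, authorship .....
After op 2 (move_right): buffer="ofkiq" (len 5), cursors c3@1 c1@2 c2@3, authorship .....
After op 3 (insert('s')): buffer="osfsksiq" (len 8), cursors c3@2 c1@4 c2@6, authorship .3.1.2..

Answer: 4 6 2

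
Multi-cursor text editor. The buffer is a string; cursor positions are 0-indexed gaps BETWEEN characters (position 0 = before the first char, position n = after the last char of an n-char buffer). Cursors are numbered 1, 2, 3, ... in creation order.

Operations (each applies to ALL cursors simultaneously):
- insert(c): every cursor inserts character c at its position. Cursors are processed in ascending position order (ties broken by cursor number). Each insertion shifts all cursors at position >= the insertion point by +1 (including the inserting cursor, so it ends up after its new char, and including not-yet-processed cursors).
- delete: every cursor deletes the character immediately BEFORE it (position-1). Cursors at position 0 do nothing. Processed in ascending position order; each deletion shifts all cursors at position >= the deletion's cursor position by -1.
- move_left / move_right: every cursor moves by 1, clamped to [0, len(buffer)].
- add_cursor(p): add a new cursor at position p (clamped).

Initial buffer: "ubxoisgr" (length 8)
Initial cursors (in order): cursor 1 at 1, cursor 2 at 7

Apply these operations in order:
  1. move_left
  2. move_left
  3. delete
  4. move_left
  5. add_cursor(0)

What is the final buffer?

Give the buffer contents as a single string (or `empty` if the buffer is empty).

Answer: ubxosgr

Derivation:
After op 1 (move_left): buffer="ubxoisgr" (len 8), cursors c1@0 c2@6, authorship ........
After op 2 (move_left): buffer="ubxoisgr" (len 8), cursors c1@0 c2@5, authorship ........
After op 3 (delete): buffer="ubxosgr" (len 7), cursors c1@0 c2@4, authorship .......
After op 4 (move_left): buffer="ubxosgr" (len 7), cursors c1@0 c2@3, authorship .......
After op 5 (add_cursor(0)): buffer="ubxosgr" (len 7), cursors c1@0 c3@0 c2@3, authorship .......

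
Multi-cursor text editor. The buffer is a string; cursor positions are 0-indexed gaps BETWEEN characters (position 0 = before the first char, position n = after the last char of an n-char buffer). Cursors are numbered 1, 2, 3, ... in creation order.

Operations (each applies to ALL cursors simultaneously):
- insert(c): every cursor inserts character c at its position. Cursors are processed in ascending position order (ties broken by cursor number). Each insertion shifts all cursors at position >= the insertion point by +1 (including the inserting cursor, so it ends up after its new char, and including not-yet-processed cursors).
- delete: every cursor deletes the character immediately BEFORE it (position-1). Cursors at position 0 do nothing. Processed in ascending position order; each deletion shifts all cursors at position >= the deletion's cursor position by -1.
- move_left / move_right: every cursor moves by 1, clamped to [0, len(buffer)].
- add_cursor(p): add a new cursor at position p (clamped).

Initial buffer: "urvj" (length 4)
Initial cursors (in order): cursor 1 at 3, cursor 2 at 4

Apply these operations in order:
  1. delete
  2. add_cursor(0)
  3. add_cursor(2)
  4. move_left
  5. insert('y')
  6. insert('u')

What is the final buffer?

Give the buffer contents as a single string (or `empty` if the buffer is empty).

Answer: yuuyyyuuur

Derivation:
After op 1 (delete): buffer="ur" (len 2), cursors c1@2 c2@2, authorship ..
After op 2 (add_cursor(0)): buffer="ur" (len 2), cursors c3@0 c1@2 c2@2, authorship ..
After op 3 (add_cursor(2)): buffer="ur" (len 2), cursors c3@0 c1@2 c2@2 c4@2, authorship ..
After op 4 (move_left): buffer="ur" (len 2), cursors c3@0 c1@1 c2@1 c4@1, authorship ..
After op 5 (insert('y')): buffer="yuyyyr" (len 6), cursors c3@1 c1@5 c2@5 c4@5, authorship 3.124.
After op 6 (insert('u')): buffer="yuuyyyuuur" (len 10), cursors c3@2 c1@9 c2@9 c4@9, authorship 33.124124.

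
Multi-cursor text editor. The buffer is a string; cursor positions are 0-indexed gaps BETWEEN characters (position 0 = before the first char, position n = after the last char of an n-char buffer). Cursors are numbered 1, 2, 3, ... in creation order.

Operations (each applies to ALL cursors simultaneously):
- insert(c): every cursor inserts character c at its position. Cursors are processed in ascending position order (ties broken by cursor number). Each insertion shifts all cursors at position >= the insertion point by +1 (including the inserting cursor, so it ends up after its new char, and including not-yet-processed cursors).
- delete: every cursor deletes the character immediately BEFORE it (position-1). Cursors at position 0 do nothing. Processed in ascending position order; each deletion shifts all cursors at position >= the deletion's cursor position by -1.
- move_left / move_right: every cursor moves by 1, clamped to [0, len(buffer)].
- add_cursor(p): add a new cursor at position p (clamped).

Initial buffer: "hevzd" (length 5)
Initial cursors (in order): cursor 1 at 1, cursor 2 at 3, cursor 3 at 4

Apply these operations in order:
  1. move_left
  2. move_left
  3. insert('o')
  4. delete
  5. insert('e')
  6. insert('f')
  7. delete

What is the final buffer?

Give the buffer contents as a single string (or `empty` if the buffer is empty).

After op 1 (move_left): buffer="hevzd" (len 5), cursors c1@0 c2@2 c3@3, authorship .....
After op 2 (move_left): buffer="hevzd" (len 5), cursors c1@0 c2@1 c3@2, authorship .....
After op 3 (insert('o')): buffer="ohoeovzd" (len 8), cursors c1@1 c2@3 c3@5, authorship 1.2.3...
After op 4 (delete): buffer="hevzd" (len 5), cursors c1@0 c2@1 c3@2, authorship .....
After op 5 (insert('e')): buffer="eheeevzd" (len 8), cursors c1@1 c2@3 c3@5, authorship 1.2.3...
After op 6 (insert('f')): buffer="efhefeefvzd" (len 11), cursors c1@2 c2@5 c3@8, authorship 11.22.33...
After op 7 (delete): buffer="eheeevzd" (len 8), cursors c1@1 c2@3 c3@5, authorship 1.2.3...

Answer: eheeevzd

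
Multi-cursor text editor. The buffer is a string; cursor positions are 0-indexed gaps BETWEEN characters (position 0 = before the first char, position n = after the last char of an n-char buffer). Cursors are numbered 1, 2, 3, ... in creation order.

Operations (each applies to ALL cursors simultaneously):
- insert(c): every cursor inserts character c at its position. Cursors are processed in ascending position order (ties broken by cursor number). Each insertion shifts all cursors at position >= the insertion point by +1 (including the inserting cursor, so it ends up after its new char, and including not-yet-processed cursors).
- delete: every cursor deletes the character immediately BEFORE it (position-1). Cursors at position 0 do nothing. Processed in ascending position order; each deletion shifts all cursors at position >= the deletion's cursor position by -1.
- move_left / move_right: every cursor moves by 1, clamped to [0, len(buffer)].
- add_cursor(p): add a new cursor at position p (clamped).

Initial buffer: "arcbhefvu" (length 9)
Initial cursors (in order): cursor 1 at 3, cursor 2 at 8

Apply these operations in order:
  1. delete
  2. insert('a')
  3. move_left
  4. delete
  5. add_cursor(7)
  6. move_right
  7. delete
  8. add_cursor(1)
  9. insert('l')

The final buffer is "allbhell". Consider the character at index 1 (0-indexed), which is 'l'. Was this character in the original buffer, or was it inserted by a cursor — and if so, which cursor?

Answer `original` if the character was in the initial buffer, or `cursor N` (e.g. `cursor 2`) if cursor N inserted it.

Answer: cursor 1

Derivation:
After op 1 (delete): buffer="arbhefu" (len 7), cursors c1@2 c2@6, authorship .......
After op 2 (insert('a')): buffer="arabhefau" (len 9), cursors c1@3 c2@8, authorship ..1....2.
After op 3 (move_left): buffer="arabhefau" (len 9), cursors c1@2 c2@7, authorship ..1....2.
After op 4 (delete): buffer="aabheau" (len 7), cursors c1@1 c2@5, authorship .1...2.
After op 5 (add_cursor(7)): buffer="aabheau" (len 7), cursors c1@1 c2@5 c3@7, authorship .1...2.
After op 6 (move_right): buffer="aabheau" (len 7), cursors c1@2 c2@6 c3@7, authorship .1...2.
After op 7 (delete): buffer="abhe" (len 4), cursors c1@1 c2@4 c3@4, authorship ....
After op 8 (add_cursor(1)): buffer="abhe" (len 4), cursors c1@1 c4@1 c2@4 c3@4, authorship ....
After op 9 (insert('l')): buffer="allbhell" (len 8), cursors c1@3 c4@3 c2@8 c3@8, authorship .14...23
Authorship (.=original, N=cursor N): . 1 4 . . . 2 3
Index 1: author = 1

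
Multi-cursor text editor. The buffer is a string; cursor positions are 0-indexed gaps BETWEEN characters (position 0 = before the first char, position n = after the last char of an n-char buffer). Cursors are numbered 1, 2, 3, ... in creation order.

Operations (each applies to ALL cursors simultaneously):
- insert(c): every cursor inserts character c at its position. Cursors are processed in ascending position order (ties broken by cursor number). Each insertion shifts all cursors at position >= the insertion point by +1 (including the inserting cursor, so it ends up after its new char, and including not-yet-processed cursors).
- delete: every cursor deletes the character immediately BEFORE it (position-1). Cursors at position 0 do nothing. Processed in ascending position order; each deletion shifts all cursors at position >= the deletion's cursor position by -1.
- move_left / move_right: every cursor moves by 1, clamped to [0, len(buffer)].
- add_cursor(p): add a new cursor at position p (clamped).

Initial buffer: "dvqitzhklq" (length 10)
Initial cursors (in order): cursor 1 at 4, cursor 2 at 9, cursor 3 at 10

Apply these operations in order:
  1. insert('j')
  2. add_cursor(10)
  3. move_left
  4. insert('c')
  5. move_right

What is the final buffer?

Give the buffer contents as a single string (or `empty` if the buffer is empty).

Answer: dvqicjtzhkclcjqcj

Derivation:
After op 1 (insert('j')): buffer="dvqijtzhkljqj" (len 13), cursors c1@5 c2@11 c3@13, authorship ....1.....2.3
After op 2 (add_cursor(10)): buffer="dvqijtzhkljqj" (len 13), cursors c1@5 c4@10 c2@11 c3@13, authorship ....1.....2.3
After op 3 (move_left): buffer="dvqijtzhkljqj" (len 13), cursors c1@4 c4@9 c2@10 c3@12, authorship ....1.....2.3
After op 4 (insert('c')): buffer="dvqicjtzhkclcjqcj" (len 17), cursors c1@5 c4@11 c2@13 c3@16, authorship ....11....4.22.33
After op 5 (move_right): buffer="dvqicjtzhkclcjqcj" (len 17), cursors c1@6 c4@12 c2@14 c3@17, authorship ....11....4.22.33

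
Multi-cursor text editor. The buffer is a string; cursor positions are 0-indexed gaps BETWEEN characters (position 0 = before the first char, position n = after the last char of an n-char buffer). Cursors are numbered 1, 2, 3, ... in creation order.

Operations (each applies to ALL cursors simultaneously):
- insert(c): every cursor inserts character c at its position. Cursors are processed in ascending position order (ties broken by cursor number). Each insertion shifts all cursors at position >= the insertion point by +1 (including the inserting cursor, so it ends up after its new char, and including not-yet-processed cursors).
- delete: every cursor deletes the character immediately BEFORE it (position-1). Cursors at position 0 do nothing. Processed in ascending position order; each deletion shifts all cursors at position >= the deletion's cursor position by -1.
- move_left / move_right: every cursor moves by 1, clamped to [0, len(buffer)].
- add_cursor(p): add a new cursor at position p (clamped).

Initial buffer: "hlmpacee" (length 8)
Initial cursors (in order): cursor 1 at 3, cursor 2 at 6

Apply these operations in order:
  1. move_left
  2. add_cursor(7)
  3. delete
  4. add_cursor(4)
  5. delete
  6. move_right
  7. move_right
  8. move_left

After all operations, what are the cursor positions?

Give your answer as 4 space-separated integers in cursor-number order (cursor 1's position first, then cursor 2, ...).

Answer: 0 0 0 0

Derivation:
After op 1 (move_left): buffer="hlmpacee" (len 8), cursors c1@2 c2@5, authorship ........
After op 2 (add_cursor(7)): buffer="hlmpacee" (len 8), cursors c1@2 c2@5 c3@7, authorship ........
After op 3 (delete): buffer="hmpce" (len 5), cursors c1@1 c2@3 c3@4, authorship .....
After op 4 (add_cursor(4)): buffer="hmpce" (len 5), cursors c1@1 c2@3 c3@4 c4@4, authorship .....
After op 5 (delete): buffer="e" (len 1), cursors c1@0 c2@0 c3@0 c4@0, authorship .
After op 6 (move_right): buffer="e" (len 1), cursors c1@1 c2@1 c3@1 c4@1, authorship .
After op 7 (move_right): buffer="e" (len 1), cursors c1@1 c2@1 c3@1 c4@1, authorship .
After op 8 (move_left): buffer="e" (len 1), cursors c1@0 c2@0 c3@0 c4@0, authorship .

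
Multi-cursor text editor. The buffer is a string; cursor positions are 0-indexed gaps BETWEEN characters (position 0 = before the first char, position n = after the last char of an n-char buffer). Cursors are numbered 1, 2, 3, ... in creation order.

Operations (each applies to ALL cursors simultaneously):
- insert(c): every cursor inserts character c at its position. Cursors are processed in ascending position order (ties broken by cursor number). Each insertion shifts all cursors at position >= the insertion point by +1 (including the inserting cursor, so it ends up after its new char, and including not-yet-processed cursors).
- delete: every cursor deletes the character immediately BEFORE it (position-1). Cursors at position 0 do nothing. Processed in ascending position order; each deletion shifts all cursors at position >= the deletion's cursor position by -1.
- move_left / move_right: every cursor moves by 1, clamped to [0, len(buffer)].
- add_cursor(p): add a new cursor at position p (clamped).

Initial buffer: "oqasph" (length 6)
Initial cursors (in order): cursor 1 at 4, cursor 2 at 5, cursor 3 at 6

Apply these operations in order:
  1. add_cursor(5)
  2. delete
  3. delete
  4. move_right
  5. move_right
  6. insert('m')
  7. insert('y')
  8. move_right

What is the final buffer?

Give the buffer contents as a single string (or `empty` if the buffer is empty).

After op 1 (add_cursor(5)): buffer="oqasph" (len 6), cursors c1@4 c2@5 c4@5 c3@6, authorship ......
After op 2 (delete): buffer="oq" (len 2), cursors c1@2 c2@2 c3@2 c4@2, authorship ..
After op 3 (delete): buffer="" (len 0), cursors c1@0 c2@0 c3@0 c4@0, authorship 
After op 4 (move_right): buffer="" (len 0), cursors c1@0 c2@0 c3@0 c4@0, authorship 
After op 5 (move_right): buffer="" (len 0), cursors c1@0 c2@0 c3@0 c4@0, authorship 
After op 6 (insert('m')): buffer="mmmm" (len 4), cursors c1@4 c2@4 c3@4 c4@4, authorship 1234
After op 7 (insert('y')): buffer="mmmmyyyy" (len 8), cursors c1@8 c2@8 c3@8 c4@8, authorship 12341234
After op 8 (move_right): buffer="mmmmyyyy" (len 8), cursors c1@8 c2@8 c3@8 c4@8, authorship 12341234

Answer: mmmmyyyy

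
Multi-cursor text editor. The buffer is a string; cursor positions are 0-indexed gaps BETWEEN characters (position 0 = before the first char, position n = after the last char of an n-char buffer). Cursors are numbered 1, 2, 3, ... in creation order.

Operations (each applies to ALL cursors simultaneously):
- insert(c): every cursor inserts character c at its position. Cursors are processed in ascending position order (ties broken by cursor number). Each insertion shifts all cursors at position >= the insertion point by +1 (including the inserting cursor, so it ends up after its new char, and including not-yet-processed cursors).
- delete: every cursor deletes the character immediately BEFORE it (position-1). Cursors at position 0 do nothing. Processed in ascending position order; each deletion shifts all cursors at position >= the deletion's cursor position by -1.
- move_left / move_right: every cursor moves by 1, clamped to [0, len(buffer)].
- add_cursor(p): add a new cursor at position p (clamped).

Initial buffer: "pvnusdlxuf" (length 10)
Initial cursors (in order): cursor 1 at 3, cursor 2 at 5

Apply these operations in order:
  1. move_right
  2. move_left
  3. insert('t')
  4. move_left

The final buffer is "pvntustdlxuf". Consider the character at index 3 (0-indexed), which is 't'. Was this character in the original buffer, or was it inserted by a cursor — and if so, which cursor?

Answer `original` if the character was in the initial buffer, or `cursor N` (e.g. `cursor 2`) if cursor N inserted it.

After op 1 (move_right): buffer="pvnusdlxuf" (len 10), cursors c1@4 c2@6, authorship ..........
After op 2 (move_left): buffer="pvnusdlxuf" (len 10), cursors c1@3 c2@5, authorship ..........
After op 3 (insert('t')): buffer="pvntustdlxuf" (len 12), cursors c1@4 c2@7, authorship ...1..2.....
After op 4 (move_left): buffer="pvntustdlxuf" (len 12), cursors c1@3 c2@6, authorship ...1..2.....
Authorship (.=original, N=cursor N): . . . 1 . . 2 . . . . .
Index 3: author = 1

Answer: cursor 1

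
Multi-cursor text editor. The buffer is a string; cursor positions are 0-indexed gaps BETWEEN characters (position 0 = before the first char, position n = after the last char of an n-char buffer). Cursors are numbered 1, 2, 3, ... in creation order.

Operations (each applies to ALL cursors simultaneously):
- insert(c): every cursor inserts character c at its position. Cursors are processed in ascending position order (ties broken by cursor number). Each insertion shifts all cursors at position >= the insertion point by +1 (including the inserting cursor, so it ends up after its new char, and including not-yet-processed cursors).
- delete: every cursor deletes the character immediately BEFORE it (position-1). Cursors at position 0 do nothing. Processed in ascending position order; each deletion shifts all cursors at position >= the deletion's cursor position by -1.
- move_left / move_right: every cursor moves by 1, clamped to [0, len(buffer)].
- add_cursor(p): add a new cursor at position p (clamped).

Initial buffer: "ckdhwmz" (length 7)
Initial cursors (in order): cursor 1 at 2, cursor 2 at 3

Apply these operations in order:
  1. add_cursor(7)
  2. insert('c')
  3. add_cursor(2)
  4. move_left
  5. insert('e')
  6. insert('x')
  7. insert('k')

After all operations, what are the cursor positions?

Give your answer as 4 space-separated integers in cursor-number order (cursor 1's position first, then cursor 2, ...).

Answer: 8 13 21 4

Derivation:
After op 1 (add_cursor(7)): buffer="ckdhwmz" (len 7), cursors c1@2 c2@3 c3@7, authorship .......
After op 2 (insert('c')): buffer="ckcdchwmzc" (len 10), cursors c1@3 c2@5 c3@10, authorship ..1.2....3
After op 3 (add_cursor(2)): buffer="ckcdchwmzc" (len 10), cursors c4@2 c1@3 c2@5 c3@10, authorship ..1.2....3
After op 4 (move_left): buffer="ckcdchwmzc" (len 10), cursors c4@1 c1@2 c2@4 c3@9, authorship ..1.2....3
After op 5 (insert('e')): buffer="cekecdechwmzec" (len 14), cursors c4@2 c1@4 c2@7 c3@13, authorship .4.11.22....33
After op 6 (insert('x')): buffer="cexkexcdexchwmzexc" (len 18), cursors c4@3 c1@6 c2@10 c3@17, authorship .44.111.222....333
After op 7 (insert('k')): buffer="cexkkexkcdexkchwmzexkc" (len 22), cursors c4@4 c1@8 c2@13 c3@21, authorship .444.1111.2222....3333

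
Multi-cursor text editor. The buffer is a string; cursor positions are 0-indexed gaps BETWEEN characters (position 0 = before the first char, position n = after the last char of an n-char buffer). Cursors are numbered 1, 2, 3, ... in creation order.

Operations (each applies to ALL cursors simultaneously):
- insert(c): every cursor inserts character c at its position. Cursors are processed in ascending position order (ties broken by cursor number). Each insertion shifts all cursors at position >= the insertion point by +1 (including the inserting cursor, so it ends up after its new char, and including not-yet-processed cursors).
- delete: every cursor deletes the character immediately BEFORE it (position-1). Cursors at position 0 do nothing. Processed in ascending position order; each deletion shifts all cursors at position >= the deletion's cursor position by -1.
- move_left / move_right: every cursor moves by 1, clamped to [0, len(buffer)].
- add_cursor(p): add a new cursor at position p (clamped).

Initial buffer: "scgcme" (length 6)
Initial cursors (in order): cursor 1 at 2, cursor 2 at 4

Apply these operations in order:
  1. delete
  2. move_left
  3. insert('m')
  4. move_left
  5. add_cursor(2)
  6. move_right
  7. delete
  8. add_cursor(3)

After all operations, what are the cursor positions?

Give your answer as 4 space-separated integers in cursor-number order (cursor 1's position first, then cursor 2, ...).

After op 1 (delete): buffer="sgme" (len 4), cursors c1@1 c2@2, authorship ....
After op 2 (move_left): buffer="sgme" (len 4), cursors c1@0 c2@1, authorship ....
After op 3 (insert('m')): buffer="msmgme" (len 6), cursors c1@1 c2@3, authorship 1.2...
After op 4 (move_left): buffer="msmgme" (len 6), cursors c1@0 c2@2, authorship 1.2...
After op 5 (add_cursor(2)): buffer="msmgme" (len 6), cursors c1@0 c2@2 c3@2, authorship 1.2...
After op 6 (move_right): buffer="msmgme" (len 6), cursors c1@1 c2@3 c3@3, authorship 1.2...
After op 7 (delete): buffer="gme" (len 3), cursors c1@0 c2@0 c3@0, authorship ...
After op 8 (add_cursor(3)): buffer="gme" (len 3), cursors c1@0 c2@0 c3@0 c4@3, authorship ...

Answer: 0 0 0 3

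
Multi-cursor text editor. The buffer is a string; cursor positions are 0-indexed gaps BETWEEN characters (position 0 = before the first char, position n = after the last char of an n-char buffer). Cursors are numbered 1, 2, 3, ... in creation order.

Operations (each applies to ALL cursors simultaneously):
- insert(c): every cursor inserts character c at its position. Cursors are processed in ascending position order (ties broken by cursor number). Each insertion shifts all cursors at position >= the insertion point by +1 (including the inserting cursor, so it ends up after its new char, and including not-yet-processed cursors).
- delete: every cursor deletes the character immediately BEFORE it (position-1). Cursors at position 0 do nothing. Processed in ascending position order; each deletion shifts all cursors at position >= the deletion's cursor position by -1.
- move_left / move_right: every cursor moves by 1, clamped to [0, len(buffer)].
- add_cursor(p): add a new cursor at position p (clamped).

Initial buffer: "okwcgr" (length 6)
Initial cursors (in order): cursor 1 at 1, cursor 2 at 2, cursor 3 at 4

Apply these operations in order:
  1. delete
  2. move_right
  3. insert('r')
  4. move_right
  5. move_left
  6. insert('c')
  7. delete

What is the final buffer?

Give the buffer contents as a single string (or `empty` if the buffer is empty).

Answer: wrrgrr

Derivation:
After op 1 (delete): buffer="wgr" (len 3), cursors c1@0 c2@0 c3@1, authorship ...
After op 2 (move_right): buffer="wgr" (len 3), cursors c1@1 c2@1 c3@2, authorship ...
After op 3 (insert('r')): buffer="wrrgrr" (len 6), cursors c1@3 c2@3 c3@5, authorship .12.3.
After op 4 (move_right): buffer="wrrgrr" (len 6), cursors c1@4 c2@4 c3@6, authorship .12.3.
After op 5 (move_left): buffer="wrrgrr" (len 6), cursors c1@3 c2@3 c3@5, authorship .12.3.
After op 6 (insert('c')): buffer="wrrccgrcr" (len 9), cursors c1@5 c2@5 c3@8, authorship .1212.33.
After op 7 (delete): buffer="wrrgrr" (len 6), cursors c1@3 c2@3 c3@5, authorship .12.3.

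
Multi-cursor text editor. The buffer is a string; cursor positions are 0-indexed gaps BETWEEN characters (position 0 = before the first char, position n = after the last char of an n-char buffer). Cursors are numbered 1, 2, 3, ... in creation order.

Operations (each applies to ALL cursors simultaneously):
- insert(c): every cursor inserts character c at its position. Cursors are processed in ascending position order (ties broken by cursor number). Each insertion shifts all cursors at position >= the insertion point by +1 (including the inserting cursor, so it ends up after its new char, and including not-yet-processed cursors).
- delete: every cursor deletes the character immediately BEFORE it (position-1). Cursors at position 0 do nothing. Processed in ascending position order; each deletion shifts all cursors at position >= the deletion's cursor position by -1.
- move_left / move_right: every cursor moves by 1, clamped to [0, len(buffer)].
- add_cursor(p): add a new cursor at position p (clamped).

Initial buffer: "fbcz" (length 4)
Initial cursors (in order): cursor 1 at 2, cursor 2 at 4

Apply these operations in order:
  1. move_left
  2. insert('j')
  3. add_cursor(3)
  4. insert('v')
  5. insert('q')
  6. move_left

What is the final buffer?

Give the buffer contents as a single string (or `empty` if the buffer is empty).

After op 1 (move_left): buffer="fbcz" (len 4), cursors c1@1 c2@3, authorship ....
After op 2 (insert('j')): buffer="fjbcjz" (len 6), cursors c1@2 c2@5, authorship .1..2.
After op 3 (add_cursor(3)): buffer="fjbcjz" (len 6), cursors c1@2 c3@3 c2@5, authorship .1..2.
After op 4 (insert('v')): buffer="fjvbvcjvz" (len 9), cursors c1@3 c3@5 c2@8, authorship .11.3.22.
After op 5 (insert('q')): buffer="fjvqbvqcjvqz" (len 12), cursors c1@4 c3@7 c2@11, authorship .111.33.222.
After op 6 (move_left): buffer="fjvqbvqcjvqz" (len 12), cursors c1@3 c3@6 c2@10, authorship .111.33.222.

Answer: fjvqbvqcjvqz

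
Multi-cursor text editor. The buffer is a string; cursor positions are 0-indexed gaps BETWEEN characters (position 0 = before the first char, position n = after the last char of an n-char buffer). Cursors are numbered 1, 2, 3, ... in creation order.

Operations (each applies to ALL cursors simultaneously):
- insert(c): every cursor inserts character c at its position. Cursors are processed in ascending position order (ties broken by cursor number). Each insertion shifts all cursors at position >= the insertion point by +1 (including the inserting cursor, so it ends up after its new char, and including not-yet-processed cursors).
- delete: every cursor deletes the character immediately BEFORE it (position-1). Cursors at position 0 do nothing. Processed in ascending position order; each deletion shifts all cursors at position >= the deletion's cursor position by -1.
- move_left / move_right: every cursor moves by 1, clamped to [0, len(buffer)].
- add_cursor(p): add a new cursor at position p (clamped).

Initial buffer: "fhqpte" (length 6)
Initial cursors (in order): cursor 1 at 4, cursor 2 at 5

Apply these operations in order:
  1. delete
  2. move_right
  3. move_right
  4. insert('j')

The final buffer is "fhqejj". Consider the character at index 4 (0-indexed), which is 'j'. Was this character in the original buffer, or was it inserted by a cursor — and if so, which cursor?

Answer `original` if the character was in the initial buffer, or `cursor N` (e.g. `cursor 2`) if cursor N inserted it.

Answer: cursor 1

Derivation:
After op 1 (delete): buffer="fhqe" (len 4), cursors c1@3 c2@3, authorship ....
After op 2 (move_right): buffer="fhqe" (len 4), cursors c1@4 c2@4, authorship ....
After op 3 (move_right): buffer="fhqe" (len 4), cursors c1@4 c2@4, authorship ....
After op 4 (insert('j')): buffer="fhqejj" (len 6), cursors c1@6 c2@6, authorship ....12
Authorship (.=original, N=cursor N): . . . . 1 2
Index 4: author = 1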